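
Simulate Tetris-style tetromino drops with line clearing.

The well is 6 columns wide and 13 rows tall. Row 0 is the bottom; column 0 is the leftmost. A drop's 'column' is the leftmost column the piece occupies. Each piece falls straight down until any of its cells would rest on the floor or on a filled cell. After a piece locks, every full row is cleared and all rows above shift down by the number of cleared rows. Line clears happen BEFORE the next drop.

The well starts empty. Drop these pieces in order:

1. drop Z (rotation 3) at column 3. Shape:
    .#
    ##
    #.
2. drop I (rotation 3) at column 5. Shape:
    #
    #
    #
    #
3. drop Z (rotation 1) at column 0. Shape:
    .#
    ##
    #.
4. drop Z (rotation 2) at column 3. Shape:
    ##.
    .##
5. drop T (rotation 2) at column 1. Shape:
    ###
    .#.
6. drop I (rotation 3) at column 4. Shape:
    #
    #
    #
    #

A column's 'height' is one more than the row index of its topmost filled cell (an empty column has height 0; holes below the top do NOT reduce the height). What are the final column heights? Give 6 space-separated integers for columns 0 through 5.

Answer: 2 7 7 7 10 5

Derivation:
Drop 1: Z rot3 at col 3 lands with bottom-row=0; cleared 0 line(s) (total 0); column heights now [0 0 0 2 3 0], max=3
Drop 2: I rot3 at col 5 lands with bottom-row=0; cleared 0 line(s) (total 0); column heights now [0 0 0 2 3 4], max=4
Drop 3: Z rot1 at col 0 lands with bottom-row=0; cleared 0 line(s) (total 0); column heights now [2 3 0 2 3 4], max=4
Drop 4: Z rot2 at col 3 lands with bottom-row=4; cleared 0 line(s) (total 0); column heights now [2 3 0 6 6 5], max=6
Drop 5: T rot2 at col 1 lands with bottom-row=5; cleared 0 line(s) (total 0); column heights now [2 7 7 7 6 5], max=7
Drop 6: I rot3 at col 4 lands with bottom-row=6; cleared 0 line(s) (total 0); column heights now [2 7 7 7 10 5], max=10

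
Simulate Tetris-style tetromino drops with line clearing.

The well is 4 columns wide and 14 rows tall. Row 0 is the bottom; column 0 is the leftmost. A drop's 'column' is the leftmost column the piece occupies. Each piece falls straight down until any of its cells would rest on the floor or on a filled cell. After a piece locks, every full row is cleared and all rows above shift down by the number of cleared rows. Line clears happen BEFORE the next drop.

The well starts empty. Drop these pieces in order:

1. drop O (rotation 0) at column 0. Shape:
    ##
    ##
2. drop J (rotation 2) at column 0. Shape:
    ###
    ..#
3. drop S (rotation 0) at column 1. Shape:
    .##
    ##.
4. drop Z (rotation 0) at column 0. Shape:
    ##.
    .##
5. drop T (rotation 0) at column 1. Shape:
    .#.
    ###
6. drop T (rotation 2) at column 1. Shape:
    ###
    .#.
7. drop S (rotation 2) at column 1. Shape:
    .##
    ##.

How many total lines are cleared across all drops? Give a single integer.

Drop 1: O rot0 at col 0 lands with bottom-row=0; cleared 0 line(s) (total 0); column heights now [2 2 0 0], max=2
Drop 2: J rot2 at col 0 lands with bottom-row=1; cleared 0 line(s) (total 0); column heights now [3 3 3 0], max=3
Drop 3: S rot0 at col 1 lands with bottom-row=3; cleared 0 line(s) (total 0); column heights now [3 4 5 5], max=5
Drop 4: Z rot0 at col 0 lands with bottom-row=5; cleared 0 line(s) (total 0); column heights now [7 7 6 5], max=7
Drop 5: T rot0 at col 1 lands with bottom-row=7; cleared 0 line(s) (total 0); column heights now [7 8 9 8], max=9
Drop 6: T rot2 at col 1 lands with bottom-row=9; cleared 0 line(s) (total 0); column heights now [7 11 11 11], max=11
Drop 7: S rot2 at col 1 lands with bottom-row=11; cleared 0 line(s) (total 0); column heights now [7 12 13 13], max=13

Answer: 0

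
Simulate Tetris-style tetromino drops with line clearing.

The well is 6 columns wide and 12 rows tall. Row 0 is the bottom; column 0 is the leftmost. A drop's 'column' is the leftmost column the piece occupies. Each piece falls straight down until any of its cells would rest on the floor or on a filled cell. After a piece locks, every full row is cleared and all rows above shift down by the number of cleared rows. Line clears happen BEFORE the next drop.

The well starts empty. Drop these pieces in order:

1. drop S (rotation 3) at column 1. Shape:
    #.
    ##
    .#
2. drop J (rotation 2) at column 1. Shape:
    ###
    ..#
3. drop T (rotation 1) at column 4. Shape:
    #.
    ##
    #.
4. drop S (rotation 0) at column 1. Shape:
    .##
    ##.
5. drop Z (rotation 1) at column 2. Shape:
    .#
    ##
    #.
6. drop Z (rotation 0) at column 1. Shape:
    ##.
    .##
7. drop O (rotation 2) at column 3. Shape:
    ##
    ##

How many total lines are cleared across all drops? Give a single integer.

Drop 1: S rot3 at col 1 lands with bottom-row=0; cleared 0 line(s) (total 0); column heights now [0 3 2 0 0 0], max=3
Drop 2: J rot2 at col 1 lands with bottom-row=2; cleared 0 line(s) (total 0); column heights now [0 4 4 4 0 0], max=4
Drop 3: T rot1 at col 4 lands with bottom-row=0; cleared 0 line(s) (total 0); column heights now [0 4 4 4 3 2], max=4
Drop 4: S rot0 at col 1 lands with bottom-row=4; cleared 0 line(s) (total 0); column heights now [0 5 6 6 3 2], max=6
Drop 5: Z rot1 at col 2 lands with bottom-row=6; cleared 0 line(s) (total 0); column heights now [0 5 8 9 3 2], max=9
Drop 6: Z rot0 at col 1 lands with bottom-row=9; cleared 0 line(s) (total 0); column heights now [0 11 11 10 3 2], max=11
Drop 7: O rot2 at col 3 lands with bottom-row=10; cleared 0 line(s) (total 0); column heights now [0 11 11 12 12 2], max=12

Answer: 0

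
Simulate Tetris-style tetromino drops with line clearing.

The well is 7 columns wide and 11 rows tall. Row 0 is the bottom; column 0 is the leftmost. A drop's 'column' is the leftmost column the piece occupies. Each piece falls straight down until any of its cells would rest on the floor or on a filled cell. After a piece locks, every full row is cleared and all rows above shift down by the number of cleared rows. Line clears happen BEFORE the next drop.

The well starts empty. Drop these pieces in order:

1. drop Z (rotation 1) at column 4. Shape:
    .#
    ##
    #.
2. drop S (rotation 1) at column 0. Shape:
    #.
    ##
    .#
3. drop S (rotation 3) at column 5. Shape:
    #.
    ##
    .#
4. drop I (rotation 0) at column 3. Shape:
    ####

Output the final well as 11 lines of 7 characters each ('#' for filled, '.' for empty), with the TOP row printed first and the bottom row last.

Answer: .......
.......
.......
.......
.......
...####
.....#.
.....##
#....##
##..##.
.#..#..

Derivation:
Drop 1: Z rot1 at col 4 lands with bottom-row=0; cleared 0 line(s) (total 0); column heights now [0 0 0 0 2 3 0], max=3
Drop 2: S rot1 at col 0 lands with bottom-row=0; cleared 0 line(s) (total 0); column heights now [3 2 0 0 2 3 0], max=3
Drop 3: S rot3 at col 5 lands with bottom-row=2; cleared 0 line(s) (total 0); column heights now [3 2 0 0 2 5 4], max=5
Drop 4: I rot0 at col 3 lands with bottom-row=5; cleared 0 line(s) (total 0); column heights now [3 2 0 6 6 6 6], max=6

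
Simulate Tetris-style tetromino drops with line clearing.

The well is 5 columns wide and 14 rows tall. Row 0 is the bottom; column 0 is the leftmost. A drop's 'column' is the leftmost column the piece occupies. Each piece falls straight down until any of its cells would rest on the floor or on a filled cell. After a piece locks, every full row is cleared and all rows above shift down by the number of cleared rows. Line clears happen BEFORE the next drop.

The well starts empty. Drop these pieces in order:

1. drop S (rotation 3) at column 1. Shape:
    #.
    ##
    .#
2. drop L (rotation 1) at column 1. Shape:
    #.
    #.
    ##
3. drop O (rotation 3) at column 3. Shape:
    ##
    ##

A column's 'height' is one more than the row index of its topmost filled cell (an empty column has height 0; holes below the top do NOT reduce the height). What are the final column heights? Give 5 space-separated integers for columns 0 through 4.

Drop 1: S rot3 at col 1 lands with bottom-row=0; cleared 0 line(s) (total 0); column heights now [0 3 2 0 0], max=3
Drop 2: L rot1 at col 1 lands with bottom-row=3; cleared 0 line(s) (total 0); column heights now [0 6 4 0 0], max=6
Drop 3: O rot3 at col 3 lands with bottom-row=0; cleared 0 line(s) (total 0); column heights now [0 6 4 2 2], max=6

Answer: 0 6 4 2 2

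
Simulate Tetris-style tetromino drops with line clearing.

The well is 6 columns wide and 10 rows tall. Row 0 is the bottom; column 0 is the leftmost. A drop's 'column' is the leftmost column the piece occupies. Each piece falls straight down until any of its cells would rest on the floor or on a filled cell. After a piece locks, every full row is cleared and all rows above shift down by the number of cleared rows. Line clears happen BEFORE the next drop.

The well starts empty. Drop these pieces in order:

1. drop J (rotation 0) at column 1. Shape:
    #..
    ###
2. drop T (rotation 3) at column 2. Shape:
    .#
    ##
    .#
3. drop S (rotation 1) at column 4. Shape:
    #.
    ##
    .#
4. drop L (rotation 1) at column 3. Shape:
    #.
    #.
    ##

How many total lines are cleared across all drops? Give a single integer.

Answer: 0

Derivation:
Drop 1: J rot0 at col 1 lands with bottom-row=0; cleared 0 line(s) (total 0); column heights now [0 2 1 1 0 0], max=2
Drop 2: T rot3 at col 2 lands with bottom-row=1; cleared 0 line(s) (total 0); column heights now [0 2 3 4 0 0], max=4
Drop 3: S rot1 at col 4 lands with bottom-row=0; cleared 0 line(s) (total 0); column heights now [0 2 3 4 3 2], max=4
Drop 4: L rot1 at col 3 lands with bottom-row=4; cleared 0 line(s) (total 0); column heights now [0 2 3 7 5 2], max=7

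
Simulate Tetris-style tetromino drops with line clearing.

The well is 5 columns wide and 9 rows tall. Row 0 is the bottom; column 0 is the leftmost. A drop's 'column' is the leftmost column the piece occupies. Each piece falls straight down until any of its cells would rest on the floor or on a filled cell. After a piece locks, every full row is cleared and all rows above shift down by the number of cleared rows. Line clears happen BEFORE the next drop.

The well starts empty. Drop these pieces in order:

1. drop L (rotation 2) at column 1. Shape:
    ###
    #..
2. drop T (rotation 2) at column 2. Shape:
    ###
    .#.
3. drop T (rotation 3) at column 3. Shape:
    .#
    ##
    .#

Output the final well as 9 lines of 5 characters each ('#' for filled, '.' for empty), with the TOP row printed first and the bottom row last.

Answer: .....
.....
....#
...##
....#
..###
...#.
.###.
.#...

Derivation:
Drop 1: L rot2 at col 1 lands with bottom-row=0; cleared 0 line(s) (total 0); column heights now [0 2 2 2 0], max=2
Drop 2: T rot2 at col 2 lands with bottom-row=2; cleared 0 line(s) (total 0); column heights now [0 2 4 4 4], max=4
Drop 3: T rot3 at col 3 lands with bottom-row=4; cleared 0 line(s) (total 0); column heights now [0 2 4 6 7], max=7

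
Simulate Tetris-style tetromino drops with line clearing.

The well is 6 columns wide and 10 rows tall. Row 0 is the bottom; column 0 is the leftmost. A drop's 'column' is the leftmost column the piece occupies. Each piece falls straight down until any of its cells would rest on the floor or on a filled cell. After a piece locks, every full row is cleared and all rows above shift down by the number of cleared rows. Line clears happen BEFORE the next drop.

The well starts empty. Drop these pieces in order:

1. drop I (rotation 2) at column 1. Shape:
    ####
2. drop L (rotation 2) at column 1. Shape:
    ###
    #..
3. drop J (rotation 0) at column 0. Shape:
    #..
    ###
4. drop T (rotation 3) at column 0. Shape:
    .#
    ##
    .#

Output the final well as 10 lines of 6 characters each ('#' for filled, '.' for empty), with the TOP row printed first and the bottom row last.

Drop 1: I rot2 at col 1 lands with bottom-row=0; cleared 0 line(s) (total 0); column heights now [0 1 1 1 1 0], max=1
Drop 2: L rot2 at col 1 lands with bottom-row=1; cleared 0 line(s) (total 0); column heights now [0 3 3 3 1 0], max=3
Drop 3: J rot0 at col 0 lands with bottom-row=3; cleared 0 line(s) (total 0); column heights now [5 4 4 3 1 0], max=5
Drop 4: T rot3 at col 0 lands with bottom-row=4; cleared 0 line(s) (total 0); column heights now [6 7 4 3 1 0], max=7

Answer: ......
......
......
.#....
##....
##....
###...
.###..
.#....
.####.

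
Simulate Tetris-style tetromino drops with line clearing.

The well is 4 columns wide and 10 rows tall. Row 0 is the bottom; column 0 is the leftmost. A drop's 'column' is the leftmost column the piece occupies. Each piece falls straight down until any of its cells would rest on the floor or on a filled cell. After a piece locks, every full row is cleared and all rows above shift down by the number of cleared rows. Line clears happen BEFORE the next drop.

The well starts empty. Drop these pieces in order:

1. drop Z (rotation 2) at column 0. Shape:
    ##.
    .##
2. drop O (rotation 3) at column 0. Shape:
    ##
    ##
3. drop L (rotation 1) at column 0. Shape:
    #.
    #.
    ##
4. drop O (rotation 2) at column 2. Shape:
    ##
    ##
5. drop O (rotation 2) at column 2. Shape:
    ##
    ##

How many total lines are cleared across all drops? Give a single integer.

Drop 1: Z rot2 at col 0 lands with bottom-row=0; cleared 0 line(s) (total 0); column heights now [2 2 1 0], max=2
Drop 2: O rot3 at col 0 lands with bottom-row=2; cleared 0 line(s) (total 0); column heights now [4 4 1 0], max=4
Drop 3: L rot1 at col 0 lands with bottom-row=4; cleared 0 line(s) (total 0); column heights now [7 5 1 0], max=7
Drop 4: O rot2 at col 2 lands with bottom-row=1; cleared 2 line(s) (total 2); column heights now [5 3 1 0], max=5
Drop 5: O rot2 at col 2 lands with bottom-row=1; cleared 2 line(s) (total 4); column heights now [3 1 1 0], max=3

Answer: 4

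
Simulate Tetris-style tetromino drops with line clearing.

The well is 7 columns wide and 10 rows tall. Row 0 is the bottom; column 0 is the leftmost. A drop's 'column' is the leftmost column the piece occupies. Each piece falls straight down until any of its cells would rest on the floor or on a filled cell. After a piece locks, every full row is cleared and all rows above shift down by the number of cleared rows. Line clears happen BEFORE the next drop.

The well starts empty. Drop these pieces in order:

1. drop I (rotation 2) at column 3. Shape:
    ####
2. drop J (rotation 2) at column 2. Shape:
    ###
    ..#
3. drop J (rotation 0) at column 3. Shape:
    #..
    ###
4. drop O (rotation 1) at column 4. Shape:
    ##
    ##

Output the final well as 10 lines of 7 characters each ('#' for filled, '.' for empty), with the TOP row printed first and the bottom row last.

Answer: .......
.......
.......
.......
....##.
...###.
...###.
..###..
....#..
...####

Derivation:
Drop 1: I rot2 at col 3 lands with bottom-row=0; cleared 0 line(s) (total 0); column heights now [0 0 0 1 1 1 1], max=1
Drop 2: J rot2 at col 2 lands with bottom-row=1; cleared 0 line(s) (total 0); column heights now [0 0 3 3 3 1 1], max=3
Drop 3: J rot0 at col 3 lands with bottom-row=3; cleared 0 line(s) (total 0); column heights now [0 0 3 5 4 4 1], max=5
Drop 4: O rot1 at col 4 lands with bottom-row=4; cleared 0 line(s) (total 0); column heights now [0 0 3 5 6 6 1], max=6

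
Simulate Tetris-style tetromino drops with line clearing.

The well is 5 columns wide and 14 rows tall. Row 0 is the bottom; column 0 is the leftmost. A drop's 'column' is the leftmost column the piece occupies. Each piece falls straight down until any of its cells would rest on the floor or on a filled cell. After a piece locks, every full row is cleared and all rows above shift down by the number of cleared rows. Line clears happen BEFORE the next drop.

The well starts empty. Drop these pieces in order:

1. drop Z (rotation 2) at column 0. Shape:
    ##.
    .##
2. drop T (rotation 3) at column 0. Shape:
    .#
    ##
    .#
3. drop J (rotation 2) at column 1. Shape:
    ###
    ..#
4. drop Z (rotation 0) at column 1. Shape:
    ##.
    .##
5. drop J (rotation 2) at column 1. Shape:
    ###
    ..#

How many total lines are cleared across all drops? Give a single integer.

Answer: 0

Derivation:
Drop 1: Z rot2 at col 0 lands with bottom-row=0; cleared 0 line(s) (total 0); column heights now [2 2 1 0 0], max=2
Drop 2: T rot3 at col 0 lands with bottom-row=2; cleared 0 line(s) (total 0); column heights now [4 5 1 0 0], max=5
Drop 3: J rot2 at col 1 lands with bottom-row=4; cleared 0 line(s) (total 0); column heights now [4 6 6 6 0], max=6
Drop 4: Z rot0 at col 1 lands with bottom-row=6; cleared 0 line(s) (total 0); column heights now [4 8 8 7 0], max=8
Drop 5: J rot2 at col 1 lands with bottom-row=7; cleared 0 line(s) (total 0); column heights now [4 9 9 9 0], max=9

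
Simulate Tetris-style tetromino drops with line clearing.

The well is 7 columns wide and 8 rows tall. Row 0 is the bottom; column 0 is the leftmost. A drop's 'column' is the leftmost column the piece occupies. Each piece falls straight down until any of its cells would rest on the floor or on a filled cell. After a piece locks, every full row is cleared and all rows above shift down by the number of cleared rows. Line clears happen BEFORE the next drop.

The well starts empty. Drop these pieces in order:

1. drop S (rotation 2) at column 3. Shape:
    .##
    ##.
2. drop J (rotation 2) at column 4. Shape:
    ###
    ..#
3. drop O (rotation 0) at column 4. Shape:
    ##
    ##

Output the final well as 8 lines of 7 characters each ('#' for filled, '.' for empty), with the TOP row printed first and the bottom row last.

Drop 1: S rot2 at col 3 lands with bottom-row=0; cleared 0 line(s) (total 0); column heights now [0 0 0 1 2 2 0], max=2
Drop 2: J rot2 at col 4 lands with bottom-row=1; cleared 0 line(s) (total 0); column heights now [0 0 0 1 3 3 3], max=3
Drop 3: O rot0 at col 4 lands with bottom-row=3; cleared 0 line(s) (total 0); column heights now [0 0 0 1 5 5 3], max=5

Answer: .......
.......
.......
....##.
....##.
....###
....###
...##..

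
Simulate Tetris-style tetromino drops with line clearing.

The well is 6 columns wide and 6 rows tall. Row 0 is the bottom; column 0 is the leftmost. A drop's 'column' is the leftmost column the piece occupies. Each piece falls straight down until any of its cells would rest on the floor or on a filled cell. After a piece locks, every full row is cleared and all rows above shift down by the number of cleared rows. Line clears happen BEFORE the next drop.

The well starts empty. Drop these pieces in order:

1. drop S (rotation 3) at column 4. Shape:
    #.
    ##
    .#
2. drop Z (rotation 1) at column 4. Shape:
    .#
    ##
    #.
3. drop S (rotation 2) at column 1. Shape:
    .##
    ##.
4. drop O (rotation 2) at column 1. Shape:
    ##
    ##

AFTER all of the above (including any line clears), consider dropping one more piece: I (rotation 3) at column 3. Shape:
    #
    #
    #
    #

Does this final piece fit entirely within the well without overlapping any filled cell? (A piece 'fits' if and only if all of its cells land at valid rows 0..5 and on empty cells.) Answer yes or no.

Answer: yes

Derivation:
Drop 1: S rot3 at col 4 lands with bottom-row=0; cleared 0 line(s) (total 0); column heights now [0 0 0 0 3 2], max=3
Drop 2: Z rot1 at col 4 lands with bottom-row=3; cleared 0 line(s) (total 0); column heights now [0 0 0 0 5 6], max=6
Drop 3: S rot2 at col 1 lands with bottom-row=0; cleared 0 line(s) (total 0); column heights now [0 1 2 2 5 6], max=6
Drop 4: O rot2 at col 1 lands with bottom-row=2; cleared 0 line(s) (total 0); column heights now [0 4 4 2 5 6], max=6
Test piece I rot3 at col 3 (width 1): heights before test = [0 4 4 2 5 6]; fits = True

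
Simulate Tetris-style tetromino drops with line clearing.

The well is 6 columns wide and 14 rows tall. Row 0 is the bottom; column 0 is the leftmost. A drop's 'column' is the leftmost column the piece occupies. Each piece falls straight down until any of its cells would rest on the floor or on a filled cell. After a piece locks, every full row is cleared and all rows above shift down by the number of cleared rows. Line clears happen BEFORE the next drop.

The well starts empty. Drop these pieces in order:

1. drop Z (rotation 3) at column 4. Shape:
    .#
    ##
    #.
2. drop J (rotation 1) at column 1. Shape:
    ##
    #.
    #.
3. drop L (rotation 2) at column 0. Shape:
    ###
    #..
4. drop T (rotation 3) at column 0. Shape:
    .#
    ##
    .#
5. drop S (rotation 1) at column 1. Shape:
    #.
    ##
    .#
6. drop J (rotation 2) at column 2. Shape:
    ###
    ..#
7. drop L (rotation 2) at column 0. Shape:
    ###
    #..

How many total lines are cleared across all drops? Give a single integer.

Answer: 0

Derivation:
Drop 1: Z rot3 at col 4 lands with bottom-row=0; cleared 0 line(s) (total 0); column heights now [0 0 0 0 2 3], max=3
Drop 2: J rot1 at col 1 lands with bottom-row=0; cleared 0 line(s) (total 0); column heights now [0 3 3 0 2 3], max=3
Drop 3: L rot2 at col 0 lands with bottom-row=2; cleared 0 line(s) (total 0); column heights now [4 4 4 0 2 3], max=4
Drop 4: T rot3 at col 0 lands with bottom-row=4; cleared 0 line(s) (total 0); column heights now [6 7 4 0 2 3], max=7
Drop 5: S rot1 at col 1 lands with bottom-row=6; cleared 0 line(s) (total 0); column heights now [6 9 8 0 2 3], max=9
Drop 6: J rot2 at col 2 lands with bottom-row=7; cleared 0 line(s) (total 0); column heights now [6 9 9 9 9 3], max=9
Drop 7: L rot2 at col 0 lands with bottom-row=8; cleared 0 line(s) (total 0); column heights now [10 10 10 9 9 3], max=10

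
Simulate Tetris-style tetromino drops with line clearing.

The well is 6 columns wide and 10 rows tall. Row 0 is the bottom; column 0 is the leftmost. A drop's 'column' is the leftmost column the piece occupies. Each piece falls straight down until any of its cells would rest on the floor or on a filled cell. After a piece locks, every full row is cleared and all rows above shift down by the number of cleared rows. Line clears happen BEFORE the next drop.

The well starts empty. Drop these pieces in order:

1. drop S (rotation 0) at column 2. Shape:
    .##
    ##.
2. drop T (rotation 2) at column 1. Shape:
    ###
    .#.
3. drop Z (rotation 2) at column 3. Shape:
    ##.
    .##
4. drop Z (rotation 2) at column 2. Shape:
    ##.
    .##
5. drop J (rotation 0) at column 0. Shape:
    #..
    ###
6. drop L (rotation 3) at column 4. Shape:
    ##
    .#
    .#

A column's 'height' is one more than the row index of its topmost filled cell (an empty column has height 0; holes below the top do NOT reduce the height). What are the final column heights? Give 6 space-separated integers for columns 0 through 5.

Drop 1: S rot0 at col 2 lands with bottom-row=0; cleared 0 line(s) (total 0); column heights now [0 0 1 2 2 0], max=2
Drop 2: T rot2 at col 1 lands with bottom-row=1; cleared 0 line(s) (total 0); column heights now [0 3 3 3 2 0], max=3
Drop 3: Z rot2 at col 3 lands with bottom-row=2; cleared 0 line(s) (total 0); column heights now [0 3 3 4 4 3], max=4
Drop 4: Z rot2 at col 2 lands with bottom-row=4; cleared 0 line(s) (total 0); column heights now [0 3 6 6 5 3], max=6
Drop 5: J rot0 at col 0 lands with bottom-row=6; cleared 0 line(s) (total 0); column heights now [8 7 7 6 5 3], max=8
Drop 6: L rot3 at col 4 lands with bottom-row=3; cleared 0 line(s) (total 0); column heights now [8 7 7 6 6 6], max=8

Answer: 8 7 7 6 6 6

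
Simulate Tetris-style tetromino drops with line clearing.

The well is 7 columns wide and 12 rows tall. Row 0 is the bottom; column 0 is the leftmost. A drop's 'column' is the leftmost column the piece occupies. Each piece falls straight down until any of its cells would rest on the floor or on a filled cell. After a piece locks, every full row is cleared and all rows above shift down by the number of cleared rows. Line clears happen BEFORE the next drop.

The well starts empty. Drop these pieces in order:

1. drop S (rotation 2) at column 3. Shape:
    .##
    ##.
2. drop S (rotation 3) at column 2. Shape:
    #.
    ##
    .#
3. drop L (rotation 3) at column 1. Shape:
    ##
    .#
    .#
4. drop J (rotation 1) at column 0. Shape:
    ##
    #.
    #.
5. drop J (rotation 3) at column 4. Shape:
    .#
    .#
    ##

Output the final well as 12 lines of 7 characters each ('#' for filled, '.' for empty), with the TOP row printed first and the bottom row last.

Drop 1: S rot2 at col 3 lands with bottom-row=0; cleared 0 line(s) (total 0); column heights now [0 0 0 1 2 2 0], max=2
Drop 2: S rot3 at col 2 lands with bottom-row=1; cleared 0 line(s) (total 0); column heights now [0 0 4 3 2 2 0], max=4
Drop 3: L rot3 at col 1 lands with bottom-row=4; cleared 0 line(s) (total 0); column heights now [0 7 7 3 2 2 0], max=7
Drop 4: J rot1 at col 0 lands with bottom-row=5; cleared 0 line(s) (total 0); column heights now [8 8 7 3 2 2 0], max=8
Drop 5: J rot3 at col 4 lands with bottom-row=2; cleared 0 line(s) (total 0); column heights now [8 8 7 3 3 5 0], max=8

Answer: .......
.......
.......
.......
##.....
###....
#.#....
..#..#.
..#..#.
..####.
...###.
...##..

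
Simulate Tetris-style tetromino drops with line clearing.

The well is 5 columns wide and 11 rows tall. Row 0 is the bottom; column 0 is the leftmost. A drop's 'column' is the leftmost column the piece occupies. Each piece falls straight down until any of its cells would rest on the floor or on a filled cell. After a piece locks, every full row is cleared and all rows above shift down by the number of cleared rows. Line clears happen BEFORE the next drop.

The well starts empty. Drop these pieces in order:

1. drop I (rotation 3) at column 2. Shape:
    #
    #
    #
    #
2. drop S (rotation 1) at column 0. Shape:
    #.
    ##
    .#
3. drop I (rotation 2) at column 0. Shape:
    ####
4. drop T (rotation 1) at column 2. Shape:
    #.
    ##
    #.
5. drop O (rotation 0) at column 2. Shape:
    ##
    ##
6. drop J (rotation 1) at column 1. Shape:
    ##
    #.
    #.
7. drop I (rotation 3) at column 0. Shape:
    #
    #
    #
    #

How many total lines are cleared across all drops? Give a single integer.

Answer: 0

Derivation:
Drop 1: I rot3 at col 2 lands with bottom-row=0; cleared 0 line(s) (total 0); column heights now [0 0 4 0 0], max=4
Drop 2: S rot1 at col 0 lands with bottom-row=0; cleared 0 line(s) (total 0); column heights now [3 2 4 0 0], max=4
Drop 3: I rot2 at col 0 lands with bottom-row=4; cleared 0 line(s) (total 0); column heights now [5 5 5 5 0], max=5
Drop 4: T rot1 at col 2 lands with bottom-row=5; cleared 0 line(s) (total 0); column heights now [5 5 8 7 0], max=8
Drop 5: O rot0 at col 2 lands with bottom-row=8; cleared 0 line(s) (total 0); column heights now [5 5 10 10 0], max=10
Drop 6: J rot1 at col 1 lands with bottom-row=8; cleared 0 line(s) (total 0); column heights now [5 11 11 10 0], max=11
Drop 7: I rot3 at col 0 lands with bottom-row=5; cleared 0 line(s) (total 0); column heights now [9 11 11 10 0], max=11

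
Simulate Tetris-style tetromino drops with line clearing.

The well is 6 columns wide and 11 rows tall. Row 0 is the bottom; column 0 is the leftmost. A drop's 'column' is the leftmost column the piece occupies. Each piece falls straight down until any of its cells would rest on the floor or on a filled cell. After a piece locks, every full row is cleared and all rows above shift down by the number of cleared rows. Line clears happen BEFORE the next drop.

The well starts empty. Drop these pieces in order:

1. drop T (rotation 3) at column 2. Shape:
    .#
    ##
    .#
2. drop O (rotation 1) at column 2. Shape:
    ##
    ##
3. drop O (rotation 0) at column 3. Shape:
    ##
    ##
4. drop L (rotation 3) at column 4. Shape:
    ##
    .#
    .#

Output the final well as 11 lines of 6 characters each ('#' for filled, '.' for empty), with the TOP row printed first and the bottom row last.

Answer: ......
......
......
....##
...###
...###
..##..
..##..
...#..
..##..
...#..

Derivation:
Drop 1: T rot3 at col 2 lands with bottom-row=0; cleared 0 line(s) (total 0); column heights now [0 0 2 3 0 0], max=3
Drop 2: O rot1 at col 2 lands with bottom-row=3; cleared 0 line(s) (total 0); column heights now [0 0 5 5 0 0], max=5
Drop 3: O rot0 at col 3 lands with bottom-row=5; cleared 0 line(s) (total 0); column heights now [0 0 5 7 7 0], max=7
Drop 4: L rot3 at col 4 lands with bottom-row=5; cleared 0 line(s) (total 0); column heights now [0 0 5 7 8 8], max=8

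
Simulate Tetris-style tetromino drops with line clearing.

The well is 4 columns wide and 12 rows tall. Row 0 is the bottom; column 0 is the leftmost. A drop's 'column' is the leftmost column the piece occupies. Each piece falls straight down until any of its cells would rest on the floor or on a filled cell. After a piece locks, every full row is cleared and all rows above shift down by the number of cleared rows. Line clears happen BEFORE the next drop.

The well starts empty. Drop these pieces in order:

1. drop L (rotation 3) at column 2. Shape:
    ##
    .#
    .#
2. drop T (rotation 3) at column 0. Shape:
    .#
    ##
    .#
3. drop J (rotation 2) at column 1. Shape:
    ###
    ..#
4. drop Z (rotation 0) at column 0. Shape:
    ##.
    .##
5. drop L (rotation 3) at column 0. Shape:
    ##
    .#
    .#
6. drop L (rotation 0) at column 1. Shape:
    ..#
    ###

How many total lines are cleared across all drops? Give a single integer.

Drop 1: L rot3 at col 2 lands with bottom-row=0; cleared 0 line(s) (total 0); column heights now [0 0 3 3], max=3
Drop 2: T rot3 at col 0 lands with bottom-row=0; cleared 0 line(s) (total 0); column heights now [2 3 3 3], max=3
Drop 3: J rot2 at col 1 lands with bottom-row=3; cleared 0 line(s) (total 0); column heights now [2 5 5 5], max=5
Drop 4: Z rot0 at col 0 lands with bottom-row=5; cleared 0 line(s) (total 0); column heights now [7 7 6 5], max=7
Drop 5: L rot3 at col 0 lands with bottom-row=7; cleared 0 line(s) (total 0); column heights now [10 10 6 5], max=10
Drop 6: L rot0 at col 1 lands with bottom-row=10; cleared 0 line(s) (total 0); column heights now [10 11 11 12], max=12

Answer: 0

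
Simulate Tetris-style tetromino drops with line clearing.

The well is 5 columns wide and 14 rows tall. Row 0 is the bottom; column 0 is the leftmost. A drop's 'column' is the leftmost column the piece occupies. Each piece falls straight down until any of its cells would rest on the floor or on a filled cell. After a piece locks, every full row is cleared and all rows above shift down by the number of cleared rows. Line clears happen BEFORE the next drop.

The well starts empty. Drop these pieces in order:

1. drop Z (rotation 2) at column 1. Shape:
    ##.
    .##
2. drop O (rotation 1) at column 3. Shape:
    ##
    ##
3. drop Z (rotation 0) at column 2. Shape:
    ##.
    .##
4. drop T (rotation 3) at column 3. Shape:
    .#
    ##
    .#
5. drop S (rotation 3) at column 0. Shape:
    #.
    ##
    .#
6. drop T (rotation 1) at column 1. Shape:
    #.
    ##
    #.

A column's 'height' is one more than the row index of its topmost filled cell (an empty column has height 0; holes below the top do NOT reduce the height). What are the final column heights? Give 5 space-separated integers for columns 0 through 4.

Drop 1: Z rot2 at col 1 lands with bottom-row=0; cleared 0 line(s) (total 0); column heights now [0 2 2 1 0], max=2
Drop 2: O rot1 at col 3 lands with bottom-row=1; cleared 0 line(s) (total 0); column heights now [0 2 2 3 3], max=3
Drop 3: Z rot0 at col 2 lands with bottom-row=3; cleared 0 line(s) (total 0); column heights now [0 2 5 5 4], max=5
Drop 4: T rot3 at col 3 lands with bottom-row=4; cleared 0 line(s) (total 0); column heights now [0 2 5 6 7], max=7
Drop 5: S rot3 at col 0 lands with bottom-row=2; cleared 0 line(s) (total 0); column heights now [5 4 5 6 7], max=7
Drop 6: T rot1 at col 1 lands with bottom-row=4; cleared 1 line(s) (total 1); column heights now [4 6 5 5 6], max=6

Answer: 4 6 5 5 6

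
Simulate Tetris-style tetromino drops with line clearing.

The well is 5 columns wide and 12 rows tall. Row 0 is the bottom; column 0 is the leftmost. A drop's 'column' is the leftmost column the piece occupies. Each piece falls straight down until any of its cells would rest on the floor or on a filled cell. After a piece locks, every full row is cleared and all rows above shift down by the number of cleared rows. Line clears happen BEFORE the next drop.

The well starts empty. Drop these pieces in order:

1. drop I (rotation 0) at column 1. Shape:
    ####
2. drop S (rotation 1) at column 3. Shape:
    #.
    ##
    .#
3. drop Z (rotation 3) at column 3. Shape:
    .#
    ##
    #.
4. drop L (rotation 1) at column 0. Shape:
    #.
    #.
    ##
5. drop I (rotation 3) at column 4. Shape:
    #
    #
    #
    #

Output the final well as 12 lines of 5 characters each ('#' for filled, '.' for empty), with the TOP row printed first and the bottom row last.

Drop 1: I rot0 at col 1 lands with bottom-row=0; cleared 0 line(s) (total 0); column heights now [0 1 1 1 1], max=1
Drop 2: S rot1 at col 3 lands with bottom-row=1; cleared 0 line(s) (total 0); column heights now [0 1 1 4 3], max=4
Drop 3: Z rot3 at col 3 lands with bottom-row=4; cleared 0 line(s) (total 0); column heights now [0 1 1 6 7], max=7
Drop 4: L rot1 at col 0 lands with bottom-row=1; cleared 0 line(s) (total 0); column heights now [4 2 1 6 7], max=7
Drop 5: I rot3 at col 4 lands with bottom-row=7; cleared 0 line(s) (total 0); column heights now [4 2 1 6 11], max=11

Answer: .....
....#
....#
....#
....#
....#
...##
...#.
#..#.
#..##
##..#
.####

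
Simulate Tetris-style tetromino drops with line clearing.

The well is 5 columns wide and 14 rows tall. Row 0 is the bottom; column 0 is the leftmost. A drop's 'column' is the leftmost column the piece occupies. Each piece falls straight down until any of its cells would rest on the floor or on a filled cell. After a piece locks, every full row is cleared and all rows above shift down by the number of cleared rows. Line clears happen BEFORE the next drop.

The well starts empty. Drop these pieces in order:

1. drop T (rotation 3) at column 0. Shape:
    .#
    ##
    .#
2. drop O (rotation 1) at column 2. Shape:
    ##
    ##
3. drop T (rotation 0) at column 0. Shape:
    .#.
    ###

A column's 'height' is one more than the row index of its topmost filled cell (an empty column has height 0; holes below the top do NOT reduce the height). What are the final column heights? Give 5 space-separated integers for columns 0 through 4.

Answer: 4 5 4 2 0

Derivation:
Drop 1: T rot3 at col 0 lands with bottom-row=0; cleared 0 line(s) (total 0); column heights now [2 3 0 0 0], max=3
Drop 2: O rot1 at col 2 lands with bottom-row=0; cleared 0 line(s) (total 0); column heights now [2 3 2 2 0], max=3
Drop 3: T rot0 at col 0 lands with bottom-row=3; cleared 0 line(s) (total 0); column heights now [4 5 4 2 0], max=5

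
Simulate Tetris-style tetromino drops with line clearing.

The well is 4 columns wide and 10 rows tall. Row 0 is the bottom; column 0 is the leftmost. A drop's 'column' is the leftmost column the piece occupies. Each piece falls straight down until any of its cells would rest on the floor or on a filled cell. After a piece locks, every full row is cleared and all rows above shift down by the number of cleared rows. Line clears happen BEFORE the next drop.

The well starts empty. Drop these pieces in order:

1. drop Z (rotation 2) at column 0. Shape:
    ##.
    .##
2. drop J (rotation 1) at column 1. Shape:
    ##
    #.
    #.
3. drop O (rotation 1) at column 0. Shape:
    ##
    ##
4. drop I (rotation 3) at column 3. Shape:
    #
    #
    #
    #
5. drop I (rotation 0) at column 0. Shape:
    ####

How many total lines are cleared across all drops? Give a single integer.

Drop 1: Z rot2 at col 0 lands with bottom-row=0; cleared 0 line(s) (total 0); column heights now [2 2 1 0], max=2
Drop 2: J rot1 at col 1 lands with bottom-row=2; cleared 0 line(s) (total 0); column heights now [2 5 5 0], max=5
Drop 3: O rot1 at col 0 lands with bottom-row=5; cleared 0 line(s) (total 0); column heights now [7 7 5 0], max=7
Drop 4: I rot3 at col 3 lands with bottom-row=0; cleared 0 line(s) (total 0); column heights now [7 7 5 4], max=7
Drop 5: I rot0 at col 0 lands with bottom-row=7; cleared 1 line(s) (total 1); column heights now [7 7 5 4], max=7

Answer: 1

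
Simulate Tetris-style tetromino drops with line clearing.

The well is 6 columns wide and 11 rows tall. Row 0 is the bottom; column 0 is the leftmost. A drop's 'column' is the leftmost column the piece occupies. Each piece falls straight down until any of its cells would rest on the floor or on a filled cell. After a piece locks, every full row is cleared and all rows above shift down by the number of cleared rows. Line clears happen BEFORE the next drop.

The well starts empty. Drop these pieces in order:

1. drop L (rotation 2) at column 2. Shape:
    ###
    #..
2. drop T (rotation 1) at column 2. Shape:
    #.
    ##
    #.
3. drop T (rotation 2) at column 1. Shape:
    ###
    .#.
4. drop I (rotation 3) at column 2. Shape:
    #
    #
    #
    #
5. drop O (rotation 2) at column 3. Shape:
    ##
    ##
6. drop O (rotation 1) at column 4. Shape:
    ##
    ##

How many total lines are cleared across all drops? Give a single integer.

Answer: 0

Derivation:
Drop 1: L rot2 at col 2 lands with bottom-row=0; cleared 0 line(s) (total 0); column heights now [0 0 2 2 2 0], max=2
Drop 2: T rot1 at col 2 lands with bottom-row=2; cleared 0 line(s) (total 0); column heights now [0 0 5 4 2 0], max=5
Drop 3: T rot2 at col 1 lands with bottom-row=5; cleared 0 line(s) (total 0); column heights now [0 7 7 7 2 0], max=7
Drop 4: I rot3 at col 2 lands with bottom-row=7; cleared 0 line(s) (total 0); column heights now [0 7 11 7 2 0], max=11
Drop 5: O rot2 at col 3 lands with bottom-row=7; cleared 0 line(s) (total 0); column heights now [0 7 11 9 9 0], max=11
Drop 6: O rot1 at col 4 lands with bottom-row=9; cleared 0 line(s) (total 0); column heights now [0 7 11 9 11 11], max=11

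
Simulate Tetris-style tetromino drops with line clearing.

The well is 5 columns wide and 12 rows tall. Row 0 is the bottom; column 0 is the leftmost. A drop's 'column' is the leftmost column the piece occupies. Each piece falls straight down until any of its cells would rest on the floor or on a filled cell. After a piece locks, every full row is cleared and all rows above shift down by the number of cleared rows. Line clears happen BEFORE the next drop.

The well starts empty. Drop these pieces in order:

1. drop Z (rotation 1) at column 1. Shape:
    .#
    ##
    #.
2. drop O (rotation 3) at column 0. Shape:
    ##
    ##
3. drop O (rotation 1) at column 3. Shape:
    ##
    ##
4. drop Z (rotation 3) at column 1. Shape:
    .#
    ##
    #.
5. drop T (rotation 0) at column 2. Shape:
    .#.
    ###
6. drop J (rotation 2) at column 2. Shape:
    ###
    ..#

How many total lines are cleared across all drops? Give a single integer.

Answer: 0

Derivation:
Drop 1: Z rot1 at col 1 lands with bottom-row=0; cleared 0 line(s) (total 0); column heights now [0 2 3 0 0], max=3
Drop 2: O rot3 at col 0 lands with bottom-row=2; cleared 0 line(s) (total 0); column heights now [4 4 3 0 0], max=4
Drop 3: O rot1 at col 3 lands with bottom-row=0; cleared 0 line(s) (total 0); column heights now [4 4 3 2 2], max=4
Drop 4: Z rot3 at col 1 lands with bottom-row=4; cleared 0 line(s) (total 0); column heights now [4 6 7 2 2], max=7
Drop 5: T rot0 at col 2 lands with bottom-row=7; cleared 0 line(s) (total 0); column heights now [4 6 8 9 8], max=9
Drop 6: J rot2 at col 2 lands with bottom-row=8; cleared 0 line(s) (total 0); column heights now [4 6 10 10 10], max=10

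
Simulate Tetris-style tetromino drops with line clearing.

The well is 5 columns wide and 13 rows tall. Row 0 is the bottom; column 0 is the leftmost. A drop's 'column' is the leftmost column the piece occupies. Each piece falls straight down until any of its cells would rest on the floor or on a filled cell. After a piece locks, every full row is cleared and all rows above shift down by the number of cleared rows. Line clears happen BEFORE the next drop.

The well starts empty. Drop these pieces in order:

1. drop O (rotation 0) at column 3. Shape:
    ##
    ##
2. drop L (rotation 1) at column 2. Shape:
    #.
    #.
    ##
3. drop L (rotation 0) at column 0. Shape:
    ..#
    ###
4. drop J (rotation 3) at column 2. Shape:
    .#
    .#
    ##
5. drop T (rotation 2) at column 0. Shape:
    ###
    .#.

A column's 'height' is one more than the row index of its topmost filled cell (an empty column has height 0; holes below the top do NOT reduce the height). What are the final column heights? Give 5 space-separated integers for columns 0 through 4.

Answer: 9 9 9 10 2

Derivation:
Drop 1: O rot0 at col 3 lands with bottom-row=0; cleared 0 line(s) (total 0); column heights now [0 0 0 2 2], max=2
Drop 2: L rot1 at col 2 lands with bottom-row=2; cleared 0 line(s) (total 0); column heights now [0 0 5 3 2], max=5
Drop 3: L rot0 at col 0 lands with bottom-row=5; cleared 0 line(s) (total 0); column heights now [6 6 7 3 2], max=7
Drop 4: J rot3 at col 2 lands with bottom-row=7; cleared 0 line(s) (total 0); column heights now [6 6 8 10 2], max=10
Drop 5: T rot2 at col 0 lands with bottom-row=7; cleared 0 line(s) (total 0); column heights now [9 9 9 10 2], max=10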